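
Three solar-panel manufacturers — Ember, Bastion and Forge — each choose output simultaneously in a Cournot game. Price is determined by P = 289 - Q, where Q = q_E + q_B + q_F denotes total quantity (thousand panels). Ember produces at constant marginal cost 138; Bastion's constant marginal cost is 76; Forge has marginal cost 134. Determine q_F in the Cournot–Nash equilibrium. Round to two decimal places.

25.25

Ember's profit: π_E = (289 - Q)q_E - (138q_E). Setting ∂π_E/∂q_E = 0: 151 - 2q_E - (q_B + q_F) = 0.
Bastion's first-order condition: 213 - 2q_B - (q_E + q_F) = 0.
Forge's first-order condition: 155 - 2q_F - (q_E + q_B) = 0.
Summing all 3 equations gives 519 − 4Q = 0, hence Q = 519/4.
Back-substituting: q_E = (151 − 519/4) = 85/4, q_B = (213 − 519/4) = 333/4, q_F = (155 − 519/4) = 101/4.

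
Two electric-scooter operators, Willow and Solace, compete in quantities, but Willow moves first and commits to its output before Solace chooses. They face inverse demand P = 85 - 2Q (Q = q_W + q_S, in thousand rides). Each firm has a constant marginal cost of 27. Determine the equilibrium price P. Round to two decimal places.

41.50

The follower Solace best-responds to any q_W: π_S = (85 - 2Q)q_S - 27q_S.
∂π_S/∂q_S = 58 - 2q_W - 4q_S = 0 gives the reaction function q_S = (58 - 2q_W)/4.
Willow substitutes q_S(q_W) into its own profit: π_W = q_W(85 - 2q_W - (58 - 2q_W)/2) - 27q_W = (56 - q_W)q_W - 27q_W.
Leader FOC: 29 - 2q_W = 0, so q_W = 29/2.
Then q_S = (58 - 2·(29/2))/4 = 29/4.
Total output Q = 87/4, so price P = 85 - 2·(87/4) = 83/2.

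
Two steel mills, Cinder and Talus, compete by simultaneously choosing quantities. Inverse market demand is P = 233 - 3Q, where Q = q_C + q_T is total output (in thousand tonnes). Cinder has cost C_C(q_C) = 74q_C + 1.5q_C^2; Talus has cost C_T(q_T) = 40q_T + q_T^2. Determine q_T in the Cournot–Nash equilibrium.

Cinder's profit: π_C = (233 - 3Q)q_C - (74q_C + (3/2)q_C²). Setting ∂π_C/∂q_C = 0: 159 - 9q_C - 3(q_T) = 0.
Talus's first-order condition: 193 - 8q_T - 3(q_C) = 0.
Best responses: q_C = (159 - 3q_T)/9, q_T = (193 - 3q_C)/8.
Substituting one into the other gives q_C = 11 and q_T = 20.

20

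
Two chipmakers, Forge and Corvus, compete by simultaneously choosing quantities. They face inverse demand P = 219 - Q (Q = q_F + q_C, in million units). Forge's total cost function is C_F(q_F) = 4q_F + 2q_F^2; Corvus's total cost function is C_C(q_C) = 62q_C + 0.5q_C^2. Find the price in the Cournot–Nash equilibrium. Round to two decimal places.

147.53

Forge's profit: π_F = (219 - Q)q_F - (4q_F + 2q_F²). Setting ∂π_F/∂q_F = 0: 215 - 6q_F - (q_C) = 0.
Corvus's profit: π_C = (219 - Q)q_C - (62q_C + (1/2)q_C²). Setting ∂π_C/∂q_C = 0: 157 - 3q_C - (q_F) = 0.
So q_F = (215 - q_C)/6 and q_C = (157 - q_F)/3.
Substituting one into the other gives q_F = 488/17 and q_C = 727/17.
Total output Q = 1215/17, so price P = 219 - 1215/17 = 147.5294.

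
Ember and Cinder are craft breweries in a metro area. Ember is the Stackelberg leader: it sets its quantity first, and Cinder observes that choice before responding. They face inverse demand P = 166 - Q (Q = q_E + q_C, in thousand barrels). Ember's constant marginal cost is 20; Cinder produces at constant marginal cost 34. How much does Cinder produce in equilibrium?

26

Solve by backward induction. Given q_E, the follower Cinder maximises π_C = (166 - q_E - q_C)q_C - 34q_C.
∂π_C/∂q_C = 132 - q_E - 2q_C = 0 gives the reaction function q_C = (132 - q_E)/2.
The leader anticipates this reaction. Substituting into P = 166 - Q gives P = 100 - (1/2)q_E, so π_E = (100 - (1/2)q_E)q_E - 20q_E.
The leader's first-order condition 80 - q_E = 0 yields q_E = 80.
Then q_C = (132 - 80)/2 = 26.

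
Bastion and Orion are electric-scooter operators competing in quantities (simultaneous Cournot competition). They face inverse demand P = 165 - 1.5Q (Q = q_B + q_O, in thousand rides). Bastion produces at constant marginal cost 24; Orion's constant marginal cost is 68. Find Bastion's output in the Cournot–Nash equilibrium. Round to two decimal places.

41.11

Bastion's profit: π_B = (165 - 1.5Q)q_B - (24q_B). Setting ∂π_B/∂q_B = 0: 141 - 3q_B - (3/2)(q_O) = 0.
Orion's profit: π_O = (165 - 1.5Q)q_O - (68q_O). Setting ∂π_O/∂q_O = 0: 97 - 3q_O - (3/2)(q_B) = 0.
Rearranging gives the reaction functions q_B = (141 - (3/2)q_O)/3 and q_O = (97 - (3/2)q_B)/3.
Substituting one into the other gives q_B = 370/9 and q_O = 106/9.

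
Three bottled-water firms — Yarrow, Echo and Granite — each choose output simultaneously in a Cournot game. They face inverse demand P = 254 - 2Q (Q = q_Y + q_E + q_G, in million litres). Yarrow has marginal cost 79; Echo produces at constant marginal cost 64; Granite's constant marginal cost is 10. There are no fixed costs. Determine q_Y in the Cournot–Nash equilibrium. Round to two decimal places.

11.38

Yarrow's profit: π_Y = (254 - 2Q)q_Y - (79q_Y). Setting ∂π_Y/∂q_Y = 0: 175 - 4q_Y - 2(q_E + q_G) = 0.
Echo's profit: π_E = (254 - 2Q)q_E - (64q_E). Setting ∂π_E/∂q_E = 0: 190 - 4q_E - 2(q_Y + q_G) = 0.
Granite's first-order condition: 244 - 4q_G - 2(q_Y + q_E) = 0.
Adding the 3 conditions: 609 − 4Q − 4Q = 0, i.e. Q = 609/8.
Back-substituting: q_Y = (175 − 609/4)/2 = 91/8, q_E = (190 − 609/4)/2 = 151/8, q_G = (244 − 609/4)/2 = 367/8.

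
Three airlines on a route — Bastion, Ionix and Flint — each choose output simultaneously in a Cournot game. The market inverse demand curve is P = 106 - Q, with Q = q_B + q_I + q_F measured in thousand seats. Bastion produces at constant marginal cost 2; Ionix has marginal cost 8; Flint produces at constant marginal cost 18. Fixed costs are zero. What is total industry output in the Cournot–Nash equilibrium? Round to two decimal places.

Bastion's profit: π_B = (106 - Q)q_B - (2q_B). Setting ∂π_B/∂q_B = 0: 104 - 2q_B - (q_I + q_F) = 0.
Ionix's first-order condition: 98 - 2q_I - (q_B + q_F) = 0.
Flint's profit: π_F = (106 - Q)q_F - (18q_F). Setting ∂π_F/∂q_F = 0: 88 - 2q_F - (q_B + q_I) = 0.
Adding the 3 conditions: 290 − 2Q − 2Q = 0, i.e. Q = 145/2.
Back-substituting: q_B = (104 − 145/2) = 63/2, q_I = (98 − 145/2) = 51/2, q_F = (88 − 145/2) = 31/2.
Total output Q = 63/2 + 51/2 + 31/2 = 145/2.

72.50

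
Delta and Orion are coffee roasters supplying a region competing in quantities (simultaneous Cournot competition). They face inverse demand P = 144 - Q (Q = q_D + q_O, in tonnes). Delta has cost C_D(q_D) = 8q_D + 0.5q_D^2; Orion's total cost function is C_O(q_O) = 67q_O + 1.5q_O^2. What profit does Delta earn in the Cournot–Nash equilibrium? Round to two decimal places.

Delta's profit: π_D = (144 - Q)q_D - (8q_D + (1/2)q_D²). Setting ∂π_D/∂q_D = 0: 136 - 3q_D - (q_O) = 0.
Orion's first-order condition: 77 - 5q_O - (q_D) = 0.
Rearranging gives the reaction functions q_D = (136 - q_O)/3 and q_O = (77 - q_D)/5.
Solving the pair: q_D = 603/14, q_O = 95/14.
Price P = 144 - 349/7 = 659/7.
Delta's profit: (659/7)·(603/14) - 8·(603/14) - (1/2)(603/14)² = 2782.7219.

2782.72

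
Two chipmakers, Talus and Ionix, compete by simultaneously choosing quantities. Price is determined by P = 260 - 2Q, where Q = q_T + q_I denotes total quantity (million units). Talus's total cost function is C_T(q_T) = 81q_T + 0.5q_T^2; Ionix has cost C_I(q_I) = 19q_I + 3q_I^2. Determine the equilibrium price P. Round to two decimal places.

Talus's profit: π_T = (260 - 2Q)q_T - (81q_T + (1/2)q_T²). Setting ∂π_T/∂q_T = 0: 179 - 5q_T - 2(q_I) = 0.
Ionix's first-order condition: 241 - 10q_I - 2(q_T) = 0.
Rearranging gives the reaction functions q_T = (179 - 2q_I)/5 and q_I = (241 - 2q_T)/10.
Solving the pair: q_T = 654/23, q_I = 847/46.
Total output Q = 46.8478, so price P = 260 - 2·46.8478 = 166.3043.

166.30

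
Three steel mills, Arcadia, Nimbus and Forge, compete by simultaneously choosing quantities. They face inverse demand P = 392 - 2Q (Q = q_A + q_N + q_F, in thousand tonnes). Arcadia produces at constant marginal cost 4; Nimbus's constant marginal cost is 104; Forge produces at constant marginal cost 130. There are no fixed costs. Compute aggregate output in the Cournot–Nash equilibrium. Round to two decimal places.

117.25

Arcadia's profit: π_A = (392 - 2Q)q_A - (4q_A). Setting ∂π_A/∂q_A = 0: 388 - 4q_A - 2(q_N + q_F) = 0.
Nimbus's first-order condition: 288 - 4q_N - 2(q_A + q_F) = 0.
Forge's profit: π_F = (392 - 2Q)q_F - (130q_F). Setting ∂π_F/∂q_F = 0: 262 - 4q_F - 2(q_A + q_N) = 0.
Adding the 3 conditions: 938 − 4Q − 4Q = 0, i.e. Q = 469/4.
Back-substituting: q_A = (388 − 469/2)/2 = 307/4, q_N = (288 − 469/2)/2 = 107/4, q_F = (262 − 469/2)/2 = 55/4.
Total output Q = 307/4 + 107/4 + 55/4 = 469/4.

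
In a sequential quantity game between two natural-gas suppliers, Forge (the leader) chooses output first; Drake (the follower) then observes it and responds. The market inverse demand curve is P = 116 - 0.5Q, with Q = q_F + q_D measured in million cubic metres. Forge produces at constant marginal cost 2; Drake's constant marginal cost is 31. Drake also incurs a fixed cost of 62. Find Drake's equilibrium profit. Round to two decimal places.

Solve by backward induction. Given q_F, the follower Drake maximises π_D = (116 - (1/2)q_F - (1/2)q_D)q_D - 31q_D.
Setting the follower's marginal profit to zero, 85 - (1/2)q_F - q_D = 0, i.e. q_D = (85 - (1/2)q_F).
Forge substitutes q_D(q_F) into its own profit: π_F = q_F(116 - (1/2)q_F - (85 - (1/2)q_F)/2) - 2q_F = (147/2 - (1/4)q_F)q_F - 2q_F.
Leader FOC: 143/2 - (1/2)q_F = 0, so q_F = 143.
Then q_D = (85 - (1/2)·143) = 27/2.
Price P = 116 - (1/2)·(313/2) = 151/4.
Drake's profit: (151/4 - 31)·(27/2) - 62 = 233/8.

29.13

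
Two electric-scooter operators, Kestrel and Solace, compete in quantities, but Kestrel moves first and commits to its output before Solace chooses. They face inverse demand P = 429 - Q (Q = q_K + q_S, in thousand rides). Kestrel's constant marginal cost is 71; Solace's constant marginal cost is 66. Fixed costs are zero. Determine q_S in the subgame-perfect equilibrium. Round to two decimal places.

93.25

The follower Solace best-responds to any q_K: π_S = (429 - Q)q_S - 66q_S.
∂π_S/∂q_S = 363 - q_K - 2q_S = 0 gives the reaction function q_S = (363 - q_K)/2.
The leader anticipates this reaction. Substituting into P = 429 - Q gives P = 495/2 - (1/2)q_K, so π_K = (495/2 - (1/2)q_K)q_K - 71q_K.
Maximising: ∂π_K/∂q_K = 353/2 - q_K = 0, giving q_K = 353/2.
Then q_S = (363 - 353/2)/2 = 373/4.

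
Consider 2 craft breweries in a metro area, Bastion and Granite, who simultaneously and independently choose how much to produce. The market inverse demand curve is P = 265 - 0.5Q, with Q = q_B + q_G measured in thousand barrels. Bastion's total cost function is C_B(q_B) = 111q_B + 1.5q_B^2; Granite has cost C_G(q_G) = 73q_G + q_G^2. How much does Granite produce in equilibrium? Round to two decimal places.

58.81

Bastion's profit: π_B = (265 - 0.5Q)q_B - (111q_B + (3/2)q_B²). Setting ∂π_B/∂q_B = 0: 154 - 4q_B - (1/2)(q_G) = 0.
Granite's profit: π_G = (265 - 0.5Q)q_G - (73q_G + q_G²). Setting ∂π_G/∂q_G = 0: 192 - 3q_G - (1/2)(q_B) = 0.
So q_B = (154 - (1/2)q_G)/4 and q_G = (192 - (1/2)q_B)/3.
Substituting one into the other gives q_B = 1464/47 and q_G = 58.8085.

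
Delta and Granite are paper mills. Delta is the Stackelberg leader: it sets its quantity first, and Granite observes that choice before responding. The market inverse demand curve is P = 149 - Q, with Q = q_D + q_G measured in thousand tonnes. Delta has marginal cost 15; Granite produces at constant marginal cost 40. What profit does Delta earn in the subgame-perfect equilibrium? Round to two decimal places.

3160.13

The follower Granite best-responds to any q_D: π_G = (149 - Q)q_G - 40q_G.
∂π_G/∂q_G = 109 - q_D - 2q_G = 0 gives the reaction function q_G = (109 - q_D)/2.
Delta substitutes q_G(q_D) into its own profit: π_D = q_D(149 - q_D - (109 - q_D)/2) - 15q_D = (189/2 - (1/2)q_D)q_D - 15q_D.
Leader FOC: 159/2 - q_D = 0, so q_D = 159/2.
Then q_G = (109 - 159/2)/2 = 59/4.
Price P = 149 - 377/4 = 219/4.
Delta's profit: (219/4 - 15)·(159/2) = 3160.1250.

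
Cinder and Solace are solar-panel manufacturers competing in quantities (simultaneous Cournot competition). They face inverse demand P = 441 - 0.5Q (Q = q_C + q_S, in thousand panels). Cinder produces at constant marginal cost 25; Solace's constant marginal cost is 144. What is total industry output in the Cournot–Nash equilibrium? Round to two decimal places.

475.33

Cinder's profit: π_C = (441 - 0.5Q)q_C - (25q_C). Setting ∂π_C/∂q_C = 0: 416 - q_C - (1/2)(q_S) = 0.
Solace's first-order condition: 297 - q_S - (1/2)(q_C) = 0.
Rearranging gives the reaction functions q_C = (416 - (1/2)q_S) and q_S = (297 - (1/2)q_C).
Substituting one into the other gives q_C = 1070/3 and q_S = 356/3.
Total output Q = 1070/3 + 356/3 = 1426/3.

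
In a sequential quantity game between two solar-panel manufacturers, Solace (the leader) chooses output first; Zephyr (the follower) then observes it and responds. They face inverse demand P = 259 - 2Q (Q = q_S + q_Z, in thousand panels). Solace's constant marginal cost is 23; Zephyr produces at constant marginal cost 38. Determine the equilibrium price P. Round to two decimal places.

Solve by backward induction. Given q_S, the follower Zephyr maximises π_Z = (259 - 2q_S - 2q_Z)q_Z - 38q_Z.
Setting the follower's marginal profit to zero, 221 - 2q_S - 4q_Z = 0, i.e. q_Z = (221 - 2q_S)/4.
Solace substitutes q_Z(q_S) into its own profit: π_S = q_S(259 - 2q_S - (221 - 2q_S)/2) - 23q_S = (297/2 - q_S)q_S - 23q_S.
Maximising: ∂π_S/∂q_S = 251/2 - 2q_S = 0, giving q_S = 251/4.
Then q_Z = (221 - 2·(251/4))/4 = 191/8.
Total output Q = 693/8, so price P = 259 - 2·(693/8) = 343/4.

85.75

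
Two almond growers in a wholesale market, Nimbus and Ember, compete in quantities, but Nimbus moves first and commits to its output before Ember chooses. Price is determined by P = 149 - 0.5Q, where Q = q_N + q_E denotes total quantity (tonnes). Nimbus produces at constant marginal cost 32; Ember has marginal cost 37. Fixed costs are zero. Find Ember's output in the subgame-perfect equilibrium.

The follower Ember best-responds to any q_N: π_E = (149 - 0.5Q)q_E - 37q_E.
Setting the follower's marginal profit to zero, 112 - (1/2)q_N - q_E = 0, i.e. q_E = (112 - (1/2)q_N).
The leader anticipates this reaction. Substituting into P = 149 - 0.5Q gives P = 93 - (1/4)q_N, so π_N = (93 - (1/4)q_N)q_N - 32q_N.
Leader FOC: 61 - (1/2)q_N = 0, so q_N = 122.
Then q_E = (112 - (1/2)·122) = 51.

51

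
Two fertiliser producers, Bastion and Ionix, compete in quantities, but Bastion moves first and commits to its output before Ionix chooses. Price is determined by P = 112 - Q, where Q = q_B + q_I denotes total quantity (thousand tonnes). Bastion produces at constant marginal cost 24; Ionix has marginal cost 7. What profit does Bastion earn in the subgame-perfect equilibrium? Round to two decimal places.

Solve by backward induction. Given q_B, the follower Ionix maximises π_I = (112 - q_B - q_I)q_I - 7q_I.
Setting the follower's marginal profit to zero, 105 - q_B - 2q_I = 0, i.e. q_I = (105 - q_B)/2.
The leader anticipates this reaction. Substituting into P = 112 - Q gives P = 119/2 - (1/2)q_B, so π_B = (119/2 - (1/2)q_B)q_B - 24q_B.
Leader FOC: 71/2 - q_B = 0, so q_B = 71/2.
Then q_I = (105 - 71/2)/2 = 139/4.
Price P = 112 - 281/4 = 167/4.
Bastion's profit: (167/4 - 24)·(71/2) = 630.1250.

630.13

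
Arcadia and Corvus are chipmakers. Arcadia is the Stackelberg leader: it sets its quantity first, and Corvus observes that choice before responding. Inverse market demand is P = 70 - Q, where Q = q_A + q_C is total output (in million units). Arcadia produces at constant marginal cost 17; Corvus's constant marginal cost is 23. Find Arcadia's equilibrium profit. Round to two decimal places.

The follower Corvus best-responds to any q_A: π_C = (70 - Q)q_C - 23q_C.
∂π_C/∂q_C = 47 - q_A - 2q_C = 0 gives the reaction function q_C = (47 - q_A)/2.
The leader anticipates this reaction. Substituting into P = 70 - Q gives P = 93/2 - (1/2)q_A, so π_A = (93/2 - (1/2)q_A)q_A - 17q_A.
The leader's first-order condition 59/2 - q_A = 0 yields q_A = 59/2.
Then q_C = (47 - 59/2)/2 = 35/4.
Price P = 70 - 153/4 = 127/4.
Arcadia's profit: (127/4 - 17)·(59/2) = 435.1250.

435.13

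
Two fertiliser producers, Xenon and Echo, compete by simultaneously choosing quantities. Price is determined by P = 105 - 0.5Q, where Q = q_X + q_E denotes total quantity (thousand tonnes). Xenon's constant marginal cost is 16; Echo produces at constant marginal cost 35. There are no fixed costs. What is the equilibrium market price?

Xenon's profit: π_X = (105 - 0.5Q)q_X - (16q_X). Setting ∂π_X/∂q_X = 0: 89 - q_X - (1/2)(q_E) = 0.
Echo's first-order condition: 70 - q_E - (1/2)(q_X) = 0.
Best responses: q_X = (89 - (1/2)q_E), q_E = (70 - (1/2)q_X).
Solving the pair: q_X = 72, q_E = 34.
Total output Q = 106, so price P = 105 - (1/2)·106 = 52.

52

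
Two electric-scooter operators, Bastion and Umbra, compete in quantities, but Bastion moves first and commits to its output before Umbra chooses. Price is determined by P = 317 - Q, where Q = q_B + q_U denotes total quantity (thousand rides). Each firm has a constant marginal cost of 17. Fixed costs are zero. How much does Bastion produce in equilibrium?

Solve by backward induction. Given q_B, the follower Umbra maximises π_U = (317 - q_B - q_U)q_U - 17q_U.
∂π_U/∂q_U = 300 - q_B - 2q_U = 0 gives the reaction function q_U = (300 - q_B)/2.
The leader anticipates this reaction. Substituting into P = 317 - Q gives P = 167 - (1/2)q_B, so π_B = (167 - (1/2)q_B)q_B - 17q_B.
Leader FOC: 150 - q_B = 0, so q_B = 150.
Then q_U = (300 - 150)/2 = 75.

150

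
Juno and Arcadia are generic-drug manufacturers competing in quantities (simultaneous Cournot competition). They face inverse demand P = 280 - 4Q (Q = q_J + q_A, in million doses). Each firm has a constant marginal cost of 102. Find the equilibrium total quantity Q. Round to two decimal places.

29.67

A representative firm's profit is π_i = q_i(280 - 4Q) - 102q_i.
Setting ∂π_i/∂q_i = 0 with rivals' quantities fixed: 178 - 8q_i - 4q_j = 0.
By symmetry each firm produces the same amount; substituting q_j = q_i yields q_i = 178/12 = 89/6.
Total output Q = 89/6 + 89/6 = 89/3.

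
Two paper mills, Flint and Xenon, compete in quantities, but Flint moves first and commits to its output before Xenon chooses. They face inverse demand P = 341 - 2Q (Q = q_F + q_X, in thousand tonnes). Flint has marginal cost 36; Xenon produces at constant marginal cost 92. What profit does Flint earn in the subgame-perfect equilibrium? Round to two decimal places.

8145.06

Solve by backward induction. Given q_F, the follower Xenon maximises π_X = (341 - 2q_F - 2q_X)q_X - 92q_X.
∂π_X/∂q_X = 249 - 2q_F - 4q_X = 0 gives the reaction function q_X = (249 - 2q_F)/4.
Flint substitutes q_X(q_F) into its own profit: π_F = q_F(341 - 2q_F - (249 - 2q_F)/2) - 36q_F = (433/2 - q_F)q_F - 36q_F.
Leader FOC: 361/2 - 2q_F = 0, so q_F = 361/4.
Then q_X = (249 - 2·(361/4))/4 = 137/8.
Price P = 341 - 2·(859/8) = 505/4.
Flint's profit: (505/4 - 36)·(361/4) = 8145.0625.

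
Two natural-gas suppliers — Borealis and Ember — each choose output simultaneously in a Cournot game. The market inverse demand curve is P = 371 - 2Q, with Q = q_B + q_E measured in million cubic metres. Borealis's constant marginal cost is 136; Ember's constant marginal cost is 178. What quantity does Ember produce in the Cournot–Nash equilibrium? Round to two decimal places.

Borealis's profit: π_B = (371 - 2Q)q_B - (136q_B). Setting ∂π_B/∂q_B = 0: 235 - 4q_B - 2(q_E) = 0.
Ember's profit: π_E = (371 - 2Q)q_E - (178q_E). Setting ∂π_E/∂q_E = 0: 193 - 4q_E - 2(q_B) = 0.
Best responses: q_B = (235 - 2q_E)/4, q_E = (193 - 2q_B)/4.
Substituting one into the other gives q_B = 277/6 and q_E = 151/6.

25.17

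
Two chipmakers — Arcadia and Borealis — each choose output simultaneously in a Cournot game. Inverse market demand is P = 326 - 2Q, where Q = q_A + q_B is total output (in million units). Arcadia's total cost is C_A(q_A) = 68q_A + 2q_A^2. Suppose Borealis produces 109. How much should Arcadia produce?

5

With the rival's output fixed at 109, Arcadia's profit is π_A = (326 - 2·109 - 2q_A)q_A - (68q_A + 2q_A²) = (108 - 2q_A)q_A - (68q_A + 2q_A²).
∂π_A/∂q_A = 40 - 8q_A = 0, so q_A = 5.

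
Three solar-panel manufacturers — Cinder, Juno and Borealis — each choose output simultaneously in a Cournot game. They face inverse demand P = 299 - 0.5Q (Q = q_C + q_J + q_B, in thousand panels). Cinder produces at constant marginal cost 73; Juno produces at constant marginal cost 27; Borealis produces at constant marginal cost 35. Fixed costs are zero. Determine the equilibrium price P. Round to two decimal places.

Cinder's profit: π_C = (299 - 0.5Q)q_C - (73q_C). Setting ∂π_C/∂q_C = 0: 226 - q_C - (1/2)(q_J + q_B) = 0.
Juno's first-order condition: 272 - q_J - (1/2)(q_C + q_B) = 0.
Borealis's first-order condition: 264 - q_B - (1/2)(q_C + q_J) = 0.
Adding the 3 first-order conditions: 762 − 2Q = 0, so Q = 381.
Back-substituting: q_C = (226 − 381/2)/(1/2) = 71, q_J = (272 − 381/2)/(1/2) = 163, q_B = (264 − 381/2)/(1/2) = 147.
Total output Q = 381, so price P = 299 - (1/2)·381 = 217/2.

108.50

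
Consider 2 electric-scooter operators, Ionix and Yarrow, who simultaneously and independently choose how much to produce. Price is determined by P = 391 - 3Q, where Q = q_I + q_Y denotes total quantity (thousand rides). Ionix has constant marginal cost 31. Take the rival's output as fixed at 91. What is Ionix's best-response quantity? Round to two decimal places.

With the rival's output fixed at 91, Ionix's profit is π_I = (391 - 3·91 - 3q_I)q_I - (31q_I) = (118 - 3q_I)q_I - (31q_I).
∂π_I/∂q_I = 87 - 6q_I = 0, so q_I = 29/2.

14.50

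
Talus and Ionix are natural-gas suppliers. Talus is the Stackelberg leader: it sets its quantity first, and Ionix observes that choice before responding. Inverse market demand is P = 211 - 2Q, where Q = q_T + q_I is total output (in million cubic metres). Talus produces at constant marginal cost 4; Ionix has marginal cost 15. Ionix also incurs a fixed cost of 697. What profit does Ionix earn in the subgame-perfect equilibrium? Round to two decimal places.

249.13

Solve by backward induction. Given q_T, the follower Ionix maximises π_I = (211 - 2q_T - 2q_I)q_I - 15q_I.
∂π_I/∂q_I = 196 - 2q_T - 4q_I = 0 gives the reaction function q_I = (196 - 2q_T)/4.
The leader anticipates this reaction. Substituting into P = 211 - 2Q gives P = 113 - q_T, so π_T = (113 - q_T)q_T - 4q_T.
Leader FOC: 109 - 2q_T = 0, so q_T = 109/2.
Then q_I = (196 - 2·(109/2))/4 = 87/4.
Price P = 211 - 2·(305/4) = 117/2.
Ionix's profit: (117/2 - 15)·(87/4) - 697 = 1993/8.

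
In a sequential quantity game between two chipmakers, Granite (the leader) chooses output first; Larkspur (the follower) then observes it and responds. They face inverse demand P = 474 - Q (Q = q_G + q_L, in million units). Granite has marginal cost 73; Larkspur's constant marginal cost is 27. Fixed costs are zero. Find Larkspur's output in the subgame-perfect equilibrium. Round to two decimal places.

134.75

The follower Larkspur best-responds to any q_G: π_L = (474 - Q)q_L - 27q_L.
Follower FOC: 447 - q_G - 2q_L = 0, so q_L(q_G) = (447 - q_G)/2.
Granite substitutes q_L(q_G) into its own profit: π_G = q_G(474 - q_G - (447 - q_G)/2) - 73q_G = (501/2 - (1/2)q_G)q_G - 73q_G.
The leader's first-order condition 355/2 - q_G = 0 yields q_G = 355/2.
Then q_L = (447 - 355/2)/2 = 539/4.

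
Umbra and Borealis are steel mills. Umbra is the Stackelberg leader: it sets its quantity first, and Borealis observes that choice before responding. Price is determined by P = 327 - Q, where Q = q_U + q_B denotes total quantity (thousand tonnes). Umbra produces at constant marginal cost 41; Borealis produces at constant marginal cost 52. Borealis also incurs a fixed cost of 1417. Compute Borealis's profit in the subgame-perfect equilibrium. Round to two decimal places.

2583.56

Solve by backward induction. Given q_U, the follower Borealis maximises π_B = (327 - q_U - q_B)q_B - 52q_B.
Follower FOC: 275 - q_U - 2q_B = 0, so q_B(q_U) = (275 - q_U)/2.
The leader anticipates this reaction. Substituting into P = 327 - Q gives P = 379/2 - (1/2)q_U, so π_U = (379/2 - (1/2)q_U)q_U - 41q_U.
Maximising: ∂π_U/∂q_U = 297/2 - q_U = 0, giving q_U = 297/2.
Then q_B = (275 - 297/2)/2 = 253/4.
Price P = 327 - 847/4 = 461/4.
Borealis's profit: (461/4 - 52)·(253/4) - 1417 = 2583.5625.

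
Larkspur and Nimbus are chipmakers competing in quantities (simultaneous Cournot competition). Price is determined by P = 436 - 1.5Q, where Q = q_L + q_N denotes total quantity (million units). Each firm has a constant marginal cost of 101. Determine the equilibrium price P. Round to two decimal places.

212.67

A representative firm's profit is π_i = q_i(436 - 1.5Q) - 101q_i.
Setting ∂π_i/∂q_i = 0 with rivals' quantities fixed: 335 - 3q_i - (3/2)q_j = 0.
With identical firms every q_j equals q_i, so q_j = q_i and 335 = (9/2)q_i, giving q_i = 670/9.
Total output Q = 1340/9, so price P = 436 - (3/2)·(1340/9) = 638/3.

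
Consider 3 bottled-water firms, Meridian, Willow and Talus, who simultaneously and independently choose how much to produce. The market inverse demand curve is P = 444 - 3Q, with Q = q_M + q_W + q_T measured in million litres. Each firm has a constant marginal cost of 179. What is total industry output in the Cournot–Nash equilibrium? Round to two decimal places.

A representative firm's profit is π_i = q_i(444 - 3Q) - 179q_i.
First-order condition (treating rivals' output as given): 265 - 6q_i - 3·Σ_{j≠i} q_j = 0.
By symmetry each firm produces the same amount; substituting Σ_{j≠i} q_j = 2q_i yields q_i = 265/12.
Total output Q = 265/12 + 265/12 + 265/12 = 265/4.

66.25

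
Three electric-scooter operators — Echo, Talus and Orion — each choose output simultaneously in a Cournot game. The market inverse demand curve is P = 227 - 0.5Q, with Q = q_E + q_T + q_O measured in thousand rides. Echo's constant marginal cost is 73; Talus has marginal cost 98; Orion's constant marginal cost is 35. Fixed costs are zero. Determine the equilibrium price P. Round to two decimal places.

108.25

Echo's profit: π_E = (227 - 0.5Q)q_E - (73q_E). Setting ∂π_E/∂q_E = 0: 154 - q_E - (1/2)(q_T + q_O) = 0.
Talus's first-order condition: 129 - q_T - (1/2)(q_E + q_O) = 0.
Orion's first-order condition: 192 - q_O - (1/2)(q_E + q_T) = 0.
Adding the 3 first-order conditions: 475 − 2Q = 0, so Q = 475/2.
Back-substituting: q_E = (154 − 475/4)/(1/2) = 141/2, q_T = (129 − 475/4)/(1/2) = 41/2, q_O = (192 − 475/4)/(1/2) = 293/2.
Total output Q = 475/2, so price P = 227 - (1/2)·(475/2) = 433/4.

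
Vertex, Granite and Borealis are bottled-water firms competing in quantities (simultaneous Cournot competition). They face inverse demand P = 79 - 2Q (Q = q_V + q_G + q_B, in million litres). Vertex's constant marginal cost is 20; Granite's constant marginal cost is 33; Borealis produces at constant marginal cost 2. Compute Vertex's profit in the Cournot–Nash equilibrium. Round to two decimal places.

91.13

Vertex's profit: π_V = (79 - 2Q)q_V - (20q_V). Setting ∂π_V/∂q_V = 0: 59 - 4q_V - 2(q_G + q_B) = 0.
Granite's first-order condition: 46 - 4q_G - 2(q_V + q_B) = 0.
Borealis's first-order condition: 77 - 4q_B - 2(q_V + q_G) = 0.
Adding the 3 conditions: 182 − 4Q − 4Q = 0, i.e. Q = 91/4.
Back-substituting: q_V = (59 − 91/2)/2 = 27/4, q_G = (46 − 91/2)/2 = 1/4, q_B = (77 − 91/2)/2 = 63/4.
Price P = 79 - 2·(91/4) = 67/2.
Vertex's profit: (67/2 - 20)·(27/4) = 729/8.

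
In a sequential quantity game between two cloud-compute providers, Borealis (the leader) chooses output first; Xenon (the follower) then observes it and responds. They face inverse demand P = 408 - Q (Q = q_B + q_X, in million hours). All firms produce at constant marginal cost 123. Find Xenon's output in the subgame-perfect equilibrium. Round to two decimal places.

Solve by backward induction. Given q_B, the follower Xenon maximises π_X = (408 - q_B - q_X)q_X - 123q_X.
∂π_X/∂q_X = 285 - q_B - 2q_X = 0 gives the reaction function q_X = (285 - q_B)/2.
The leader anticipates this reaction. Substituting into P = 408 - Q gives P = 531/2 - (1/2)q_B, so π_B = (531/2 - (1/2)q_B)q_B - 123q_B.
Leader FOC: 285/2 - q_B = 0, so q_B = 285/2.
Then q_X = (285 - 285/2)/2 = 285/4.

71.25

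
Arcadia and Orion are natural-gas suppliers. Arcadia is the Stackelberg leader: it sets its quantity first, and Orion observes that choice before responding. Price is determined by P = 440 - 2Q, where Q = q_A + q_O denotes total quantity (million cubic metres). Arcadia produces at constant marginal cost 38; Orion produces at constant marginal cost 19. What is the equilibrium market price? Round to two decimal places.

The follower Orion best-responds to any q_A: π_O = (440 - 2Q)q_O - 19q_O.
∂π_O/∂q_O = 421 - 2q_A - 4q_O = 0 gives the reaction function q_O = (421 - 2q_A)/4.
The leader anticipates this reaction. Substituting into P = 440 - 2Q gives P = 459/2 - q_A, so π_A = (459/2 - q_A)q_A - 38q_A.
The leader's first-order condition 383/2 - 2q_A = 0 yields q_A = 383/4.
Then q_O = (421 - 2·(383/4))/4 = 459/8.
Total output Q = 1225/8, so price P = 440 - 2·(1225/8) = 535/4.

133.75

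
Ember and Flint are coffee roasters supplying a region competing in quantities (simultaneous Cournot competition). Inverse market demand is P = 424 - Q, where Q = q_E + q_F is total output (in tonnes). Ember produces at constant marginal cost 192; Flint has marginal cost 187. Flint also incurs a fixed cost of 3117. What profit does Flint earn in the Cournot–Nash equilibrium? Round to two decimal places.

3390.11

Ember's profit: π_E = (424 - Q)q_E - (192q_E). Setting ∂π_E/∂q_E = 0: 232 - 2q_E - (q_F) = 0.
Flint's first-order condition: 237 - 2q_F - (q_E) = 0.
Best responses: q_E = (232 - q_F)/2, q_F = (237 - q_E)/2.
Substituting one into the other gives q_E = 227/3 and q_F = 242/3.
Price P = 424 - 469/3 = 803/3.
Flint's profit: (803/3 - 187)·(242/3) - 3117 = 3390.1111.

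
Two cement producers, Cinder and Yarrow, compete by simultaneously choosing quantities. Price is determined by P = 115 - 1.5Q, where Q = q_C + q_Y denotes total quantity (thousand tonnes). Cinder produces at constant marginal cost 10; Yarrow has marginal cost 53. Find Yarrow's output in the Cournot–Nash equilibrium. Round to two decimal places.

Cinder's profit: π_C = (115 - 1.5Q)q_C - (10q_C). Setting ∂π_C/∂q_C = 0: 105 - 3q_C - (3/2)(q_Y) = 0.
Yarrow's first-order condition: 62 - 3q_Y - (3/2)(q_C) = 0.
Best responses: q_C = (105 - (3/2)q_Y)/3, q_Y = (62 - (3/2)q_C)/3.
Substituting one into the other gives q_C = 296/9 and q_Y = 38/9.

4.22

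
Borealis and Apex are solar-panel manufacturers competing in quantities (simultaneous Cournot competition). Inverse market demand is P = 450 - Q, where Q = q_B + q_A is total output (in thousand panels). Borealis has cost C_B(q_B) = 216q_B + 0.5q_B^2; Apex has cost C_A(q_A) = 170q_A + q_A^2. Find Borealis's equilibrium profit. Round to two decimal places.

Borealis's profit: π_B = (450 - Q)q_B - (216q_B + (1/2)q_B²). Setting ∂π_B/∂q_B = 0: 234 - 3q_B - (q_A) = 0.
Apex's first-order condition: 280 - 4q_A - (q_B) = 0.
Rearranging gives the reaction functions q_B = (234 - q_A)/3 and q_A = (280 - q_B)/4.
Substituting one into the other gives q_B = 656/11 and q_A = 606/11.
Price P = 450 - 1262/11 = 335.2727.
Borealis's profit: 335.2727·(656/11) - 216·(656/11) - (1/2)(656/11)² = 5334.7438.

5334.74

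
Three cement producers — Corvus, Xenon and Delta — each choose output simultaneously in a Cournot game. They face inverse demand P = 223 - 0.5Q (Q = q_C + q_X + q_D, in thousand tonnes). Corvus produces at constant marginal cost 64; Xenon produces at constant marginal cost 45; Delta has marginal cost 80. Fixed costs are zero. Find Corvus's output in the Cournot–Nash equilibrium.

Corvus's profit: π_C = (223 - 0.5Q)q_C - (64q_C). Setting ∂π_C/∂q_C = 0: 159 - q_C - (1/2)(q_X + q_D) = 0.
Xenon's profit: π_X = (223 - 0.5Q)q_X - (45q_X). Setting ∂π_X/∂q_X = 0: 178 - q_X - (1/2)(q_C + q_D) = 0.
Delta's first-order condition: 143 - q_D - (1/2)(q_C + q_X) = 0.
Adding the 3 conditions: 480 − Q − Q = 0, i.e. Q = 240.
Back-substituting: q_C = (159 − 120)/(1/2) = 78, q_X = (178 − 120)/(1/2) = 116, q_D = (143 − 120)/(1/2) = 46.

78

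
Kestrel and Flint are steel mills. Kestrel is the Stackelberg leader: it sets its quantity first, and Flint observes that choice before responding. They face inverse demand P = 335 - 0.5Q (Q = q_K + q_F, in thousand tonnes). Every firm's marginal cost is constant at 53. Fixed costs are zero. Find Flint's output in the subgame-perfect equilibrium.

141

The follower Flint best-responds to any q_K: π_F = (335 - 0.5Q)q_F - 53q_F.
Follower FOC: 282 - (1/2)q_K - q_F = 0, so q_F(q_K) = (282 - (1/2)q_K).
The leader anticipates this reaction. Substituting into P = 335 - 0.5Q gives P = 194 - (1/4)q_K, so π_K = (194 - (1/4)q_K)q_K - 53q_K.
Leader FOC: 141 - (1/2)q_K = 0, so q_K = 282.
Then q_F = (282 - (1/2)·282) = 141.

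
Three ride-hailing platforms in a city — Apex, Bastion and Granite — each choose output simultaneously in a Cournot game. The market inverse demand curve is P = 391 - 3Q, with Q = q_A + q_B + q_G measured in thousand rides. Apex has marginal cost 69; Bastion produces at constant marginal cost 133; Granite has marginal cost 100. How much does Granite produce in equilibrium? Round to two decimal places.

24.42

Apex's profit: π_A = (391 - 3Q)q_A - (69q_A). Setting ∂π_A/∂q_A = 0: 322 - 6q_A - 3(q_B + q_G) = 0.
Bastion's profit: π_B = (391 - 3Q)q_B - (133q_B). Setting ∂π_B/∂q_B = 0: 258 - 6q_B - 3(q_A + q_G) = 0.
Granite's profit: π_G = (391 - 3Q)q_G - (100q_G). Setting ∂π_G/∂q_G = 0: 291 - 6q_G - 3(q_A + q_B) = 0.
Adding the 3 conditions: 871 − 6Q − 6Q = 0, i.e. Q = 871/12.
Back-substituting: q_A = (322 − 871/4)/3 = 139/4, q_B = (258 − 871/4)/3 = 161/12, q_G = (291 − 871/4)/3 = 293/12.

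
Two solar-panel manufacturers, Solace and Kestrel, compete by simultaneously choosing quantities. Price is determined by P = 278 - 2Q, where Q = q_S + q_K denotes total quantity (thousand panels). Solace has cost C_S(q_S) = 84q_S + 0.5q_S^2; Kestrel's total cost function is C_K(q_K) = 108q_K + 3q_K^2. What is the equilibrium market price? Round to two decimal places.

Solace's profit: π_S = (278 - 2Q)q_S - (84q_S + (1/2)q_S²). Setting ∂π_S/∂q_S = 0: 194 - 5q_S - 2(q_K) = 0.
Kestrel's profit: π_K = (278 - 2Q)q_K - (108q_K + 3q_K²). Setting ∂π_K/∂q_K = 0: 170 - 10q_K - 2(q_S) = 0.
Rearranging gives the reaction functions q_S = (194 - 2q_K)/5 and q_K = (170 - 2q_S)/10.
Substituting one into the other gives q_S = 800/23 and q_K = 231/23.
Total output Q = 1031/23, so price P = 278 - 2·(1031/23) = 188.3478.

188.35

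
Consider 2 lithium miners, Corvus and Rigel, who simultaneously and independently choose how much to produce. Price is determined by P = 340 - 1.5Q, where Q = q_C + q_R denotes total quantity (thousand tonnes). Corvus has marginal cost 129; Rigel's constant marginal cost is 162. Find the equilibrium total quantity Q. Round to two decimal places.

86.44

Corvus's profit: π_C = (340 - 1.5Q)q_C - (129q_C). Setting ∂π_C/∂q_C = 0: 211 - 3q_C - (3/2)(q_R) = 0.
Rigel's profit: π_R = (340 - 1.5Q)q_R - (162q_R). Setting ∂π_R/∂q_R = 0: 178 - 3q_R - (3/2)(q_C) = 0.
Best responses: q_C = (211 - (3/2)q_R)/3, q_R = (178 - (3/2)q_C)/3.
Substituting one into the other gives q_C = 488/9 and q_R = 290/9.
Total output Q = 488/9 + 290/9 = 778/9.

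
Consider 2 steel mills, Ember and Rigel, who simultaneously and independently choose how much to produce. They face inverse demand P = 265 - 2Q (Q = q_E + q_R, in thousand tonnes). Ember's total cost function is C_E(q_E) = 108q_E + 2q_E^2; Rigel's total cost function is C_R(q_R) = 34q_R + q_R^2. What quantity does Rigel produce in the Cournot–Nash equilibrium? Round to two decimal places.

34.86

Ember's profit: π_E = (265 - 2Q)q_E - (108q_E + 2q_E²). Setting ∂π_E/∂q_E = 0: 157 - 8q_E - 2(q_R) = 0.
Rigel's profit: π_R = (265 - 2Q)q_R - (34q_R + q_R²). Setting ∂π_R/∂q_R = 0: 231 - 6q_R - 2(q_E) = 0.
Rearranging gives the reaction functions q_E = (157 - 2q_R)/8 and q_R = (231 - 2q_E)/6.
Solving the pair: q_E = 120/11, q_R = 767/22.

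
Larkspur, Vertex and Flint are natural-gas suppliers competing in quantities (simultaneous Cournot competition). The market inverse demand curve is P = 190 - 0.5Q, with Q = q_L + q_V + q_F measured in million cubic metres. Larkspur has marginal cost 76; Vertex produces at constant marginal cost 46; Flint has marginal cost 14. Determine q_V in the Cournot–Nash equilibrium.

Larkspur's profit: π_L = (190 - 0.5Q)q_L - (76q_L). Setting ∂π_L/∂q_L = 0: 114 - q_L - (1/2)(q_V + q_F) = 0.
Vertex's first-order condition: 144 - q_V - (1/2)(q_L + q_F) = 0.
Flint's first-order condition: 176 - q_F - (1/2)(q_L + q_V) = 0.
Adding the 3 first-order conditions: 434 − 2Q = 0, so Q = 217.
Back-substituting: q_L = (114 − 217/2)/(1/2) = 11, q_V = (144 − 217/2)/(1/2) = 71, q_F = (176 − 217/2)/(1/2) = 135.

71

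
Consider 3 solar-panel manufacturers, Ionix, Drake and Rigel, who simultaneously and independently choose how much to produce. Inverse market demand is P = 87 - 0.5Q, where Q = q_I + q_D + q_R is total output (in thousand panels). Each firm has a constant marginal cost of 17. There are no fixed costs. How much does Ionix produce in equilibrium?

35

A representative firm's profit is π_i = q_i(87 - 0.5Q) - 17q_i.
First-order condition (treating rivals' output as given): 70 - q_i - (1/2)·Σ_{j≠i} q_j = 0.
By symmetry each firm produces the same amount; substituting Σ_{j≠i} q_j = 2q_i yields q_i = 70/2 = 35.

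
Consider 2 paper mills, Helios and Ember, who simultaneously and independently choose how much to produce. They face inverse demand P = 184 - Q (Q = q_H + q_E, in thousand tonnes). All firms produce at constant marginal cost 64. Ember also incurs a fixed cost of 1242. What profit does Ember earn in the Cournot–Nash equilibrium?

Each firm earns π_i = (184 - Q)q_i - 64q_i.
First-order condition (treating rivals' output as given): 120 - 2q_i - q_j = 0.
By symmetry each firm produces the same amount; substituting q_j = q_i yields q_i = 120/3 = 40.
Price P = 184 - 80 = 104.
Ember's profit: (104 - 64)·40 - 1242 = 358.

358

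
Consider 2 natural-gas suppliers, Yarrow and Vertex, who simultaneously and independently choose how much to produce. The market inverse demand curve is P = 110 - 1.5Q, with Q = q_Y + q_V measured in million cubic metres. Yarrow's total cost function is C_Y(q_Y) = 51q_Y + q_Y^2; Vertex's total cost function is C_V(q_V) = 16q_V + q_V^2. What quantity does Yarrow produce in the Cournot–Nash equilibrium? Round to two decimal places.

Yarrow's profit: π_Y = (110 - 1.5Q)q_Y - (51q_Y + q_Y²). Setting ∂π_Y/∂q_Y = 0: 59 - 5q_Y - (3/2)(q_V) = 0.
Vertex's profit: π_V = (110 - 1.5Q)q_V - (16q_V + q_V²). Setting ∂π_V/∂q_V = 0: 94 - 5q_V - (3/2)(q_Y) = 0.
Rearranging gives the reaction functions q_Y = (59 - (3/2)q_V)/5 and q_V = (94 - (3/2)q_Y)/5.
Substituting one into the other gives q_Y = 88/13 and q_V = 218/13.

6.77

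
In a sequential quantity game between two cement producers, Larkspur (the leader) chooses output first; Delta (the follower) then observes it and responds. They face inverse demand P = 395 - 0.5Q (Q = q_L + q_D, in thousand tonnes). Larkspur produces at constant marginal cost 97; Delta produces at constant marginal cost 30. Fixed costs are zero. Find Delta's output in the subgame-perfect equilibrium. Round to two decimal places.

The follower Delta best-responds to any q_L: π_D = (395 - 0.5Q)q_D - 30q_D.
∂π_D/∂q_D = 365 - (1/2)q_L - q_D = 0 gives the reaction function q_D = (365 - (1/2)q_L).
Larkspur substitutes q_D(q_L) into its own profit: π_L = q_L(395 - (1/2)q_L - (365 - (1/2)q_L)/2) - 97q_L = (425/2 - (1/4)q_L)q_L - 97q_L.
Leader FOC: 231/2 - (1/2)q_L = 0, so q_L = 231.
Then q_D = (365 - (1/2)·231) = 499/2.

249.50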